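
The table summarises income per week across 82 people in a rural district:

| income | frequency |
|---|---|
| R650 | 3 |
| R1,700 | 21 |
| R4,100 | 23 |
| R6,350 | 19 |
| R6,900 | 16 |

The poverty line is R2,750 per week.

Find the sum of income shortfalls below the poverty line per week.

Below the line: 3×R650, 21×R1,700 (q = 24 of N = 82).
Individual gaps: 3×(2750−650) = 6300; 21×(2750−1700) = 22050.
Aggregate gap = R28,350.

R28,350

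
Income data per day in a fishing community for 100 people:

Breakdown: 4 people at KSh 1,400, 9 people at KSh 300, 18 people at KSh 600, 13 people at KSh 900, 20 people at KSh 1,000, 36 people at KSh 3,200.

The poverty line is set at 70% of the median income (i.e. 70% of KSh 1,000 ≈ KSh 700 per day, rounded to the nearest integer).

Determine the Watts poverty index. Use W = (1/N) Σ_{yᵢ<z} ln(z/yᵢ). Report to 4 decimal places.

Below the line: 9×KSh 300, 18×KSh 600 (q = 27 of N = 100).
ln(z/y) terms: ln(700/300) = 0.8473 (×9); ln(700/600) = 0.1542 (×18).
W = 10.400393 / 100 = 0.1040.

0.1040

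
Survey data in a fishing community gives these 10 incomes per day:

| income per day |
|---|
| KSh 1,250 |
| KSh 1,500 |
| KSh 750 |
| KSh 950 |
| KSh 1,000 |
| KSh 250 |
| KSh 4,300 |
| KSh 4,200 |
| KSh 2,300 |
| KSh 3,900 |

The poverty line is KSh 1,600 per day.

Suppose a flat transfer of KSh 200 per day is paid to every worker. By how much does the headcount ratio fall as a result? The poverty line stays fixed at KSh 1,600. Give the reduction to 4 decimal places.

Before: below the line — KSh 250, KSh 750, KSh 950, KSh 1,000, KSh 1,250, KSh 1,500; headcount ratio = 0.600000.
After the KSh 200 transfer: below the line — KSh 450, KSh 950, KSh 1,150, KSh 1,200, KSh 1,450; headcount ratio = 0.500000.
Reduction = 0.600000 − 0.500000 = 0.1000.

0.1000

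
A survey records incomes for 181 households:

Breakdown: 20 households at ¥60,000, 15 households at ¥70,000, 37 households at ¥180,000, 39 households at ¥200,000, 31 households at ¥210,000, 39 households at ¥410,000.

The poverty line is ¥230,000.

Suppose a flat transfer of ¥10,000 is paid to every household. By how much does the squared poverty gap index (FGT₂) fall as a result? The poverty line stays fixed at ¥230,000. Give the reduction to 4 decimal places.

0.0182

Before: below the line — 20×¥60,000, 15×¥70,000, 37×¥180,000, 39×¥200,000, 31×¥210,000; squared poverty gap index (FGT₂) = 0.115093.
After the ¥10,000 transfer: below the line — 20×¥70,000, 15×¥80,000, 37×¥190,000, 39×¥210,000, 31×¥220,000; squared poverty gap index (FGT₂) = 0.096857.
Reduction = 0.115093 − 0.096857 = 0.0182.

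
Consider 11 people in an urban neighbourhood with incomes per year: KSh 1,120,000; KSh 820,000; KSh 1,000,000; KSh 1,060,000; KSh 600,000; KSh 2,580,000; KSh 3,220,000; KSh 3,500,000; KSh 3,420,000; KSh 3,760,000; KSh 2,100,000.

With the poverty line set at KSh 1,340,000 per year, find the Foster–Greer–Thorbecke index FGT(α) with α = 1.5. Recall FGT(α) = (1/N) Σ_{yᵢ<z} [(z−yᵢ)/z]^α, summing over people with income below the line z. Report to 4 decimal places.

0.0856

Below z: KSh 600,000, KSh 820,000, KSh 1,000,000, KSh 1,060,000, KSh 1,120,000 (q = 5 of N = 11).
Shortfall ratios: (1340000−600000)/1340000 = 0.5522; (1340000−820000)/1340000 = 0.3881; (1340000−1000000)/1340000 = 0.2537; (1340000−1060000)/1340000 = 0.2090; (1340000−1120000)/1340000 = 0.1642.
Raised to α = 1.5: 0.41038; 0.24174; 0.12781; 0.09552; 0.06652.
Sum = 0.941973; FGT(1.5) = 0.941973 / 11 = 0.0856.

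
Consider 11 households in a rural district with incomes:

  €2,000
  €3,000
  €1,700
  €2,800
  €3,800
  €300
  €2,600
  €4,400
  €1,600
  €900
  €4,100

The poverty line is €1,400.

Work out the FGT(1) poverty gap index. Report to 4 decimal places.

Below the line: €300, €900 (q = 2 of N = 11).
Normalized shortfalls: (1400−300)/1400 = 0.7857; (1400−900)/1400 = 0.3571.
Σ = 1.142857. Dividing by the full population N = 11 gives P₁ = 0.1039.

0.1039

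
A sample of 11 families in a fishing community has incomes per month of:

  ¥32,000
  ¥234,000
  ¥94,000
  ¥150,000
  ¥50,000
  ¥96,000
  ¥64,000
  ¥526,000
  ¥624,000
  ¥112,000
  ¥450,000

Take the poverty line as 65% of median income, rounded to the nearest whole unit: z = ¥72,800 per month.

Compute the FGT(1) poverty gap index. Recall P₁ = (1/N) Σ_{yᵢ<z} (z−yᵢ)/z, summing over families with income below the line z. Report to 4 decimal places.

Poor units: ¥32,000, ¥50,000, ¥64,000 (q = 3 of N = 11).
Shortfall ratios: (72800−32000)/72800 = 0.5604; (72800−50000)/72800 = 0.3132; (72800−64000)/72800 = 0.1209.
Sum of shortfalls = 0.994505; P₁ averages over all N: 0.994505 / 11 = 0.0904.

0.0904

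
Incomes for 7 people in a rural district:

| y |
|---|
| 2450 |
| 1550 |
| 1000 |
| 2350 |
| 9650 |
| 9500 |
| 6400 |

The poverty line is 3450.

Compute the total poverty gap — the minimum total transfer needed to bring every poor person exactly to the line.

Incomes under z: 1000, 1550, 2350, 2450 (q = 4 of N = 7).
Individual gaps: 3450−1000 = 2450; 3450−1550 = 1900; 3450−2350 = 1100; 3450−2450 = 1000.
Aggregate gap = 6450.

6450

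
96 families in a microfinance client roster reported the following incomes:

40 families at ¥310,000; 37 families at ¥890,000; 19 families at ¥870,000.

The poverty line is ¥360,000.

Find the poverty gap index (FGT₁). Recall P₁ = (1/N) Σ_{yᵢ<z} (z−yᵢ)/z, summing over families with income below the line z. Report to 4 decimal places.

Below the line: 40×¥310,000 (q = 40 of N = 96).
Shortfall ratios: (360000−310000)/360000 = 0.1389 (×40).
Σ = 5.555556. Dividing by the full population N = 96 gives P₁ = 0.0579.

0.0579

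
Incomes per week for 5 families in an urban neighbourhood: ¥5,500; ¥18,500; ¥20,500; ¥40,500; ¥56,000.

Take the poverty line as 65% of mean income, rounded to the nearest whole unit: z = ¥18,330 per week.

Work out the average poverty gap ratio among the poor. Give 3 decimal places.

0.700

Poor units: ¥5,500 (q = 1 of N = 5).
Relative gaps: 0.6999; sum = 0.699945.
The income-gap ratio divides by q (the poor only): 0.699945 / 1 = 0.700.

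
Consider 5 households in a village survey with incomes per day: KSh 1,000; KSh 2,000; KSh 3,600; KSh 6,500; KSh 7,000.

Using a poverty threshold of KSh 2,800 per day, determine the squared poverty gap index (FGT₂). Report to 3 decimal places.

0.099

Incomes under z: KSh 1,000, KSh 2,000 (q = 2 of N = 5).
Relative gaps: (2800−1000)/2800 = 0.6429; (2800−2000)/2800 = 0.2857.
Squared: 0.4133; 0.0816.
Sum = 0.494898; P₂ = 0.494898 / 5 = 0.099.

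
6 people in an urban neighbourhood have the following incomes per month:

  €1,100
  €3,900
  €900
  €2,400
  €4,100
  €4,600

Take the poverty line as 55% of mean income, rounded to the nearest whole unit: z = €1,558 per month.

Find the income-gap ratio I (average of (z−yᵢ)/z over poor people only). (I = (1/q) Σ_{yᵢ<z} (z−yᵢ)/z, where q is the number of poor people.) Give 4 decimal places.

Below z: €900, €1,100 (q = 2 of N = 6).
Shortfall ratios (z−y)/z: 0.4223, 0.2940; sum = 0.716303.
The income-gap ratio divides by q (the poor only): 0.716303 / 2 = 0.3582.

0.3582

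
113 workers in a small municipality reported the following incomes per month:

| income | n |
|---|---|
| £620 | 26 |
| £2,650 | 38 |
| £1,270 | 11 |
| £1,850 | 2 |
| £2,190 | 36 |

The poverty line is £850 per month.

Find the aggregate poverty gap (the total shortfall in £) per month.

£5,980

Below z: 26×£620 (q = 26 of N = 113).
Individual gaps: 26×(850−620) = 5980.
Aggregate gap = £5,980.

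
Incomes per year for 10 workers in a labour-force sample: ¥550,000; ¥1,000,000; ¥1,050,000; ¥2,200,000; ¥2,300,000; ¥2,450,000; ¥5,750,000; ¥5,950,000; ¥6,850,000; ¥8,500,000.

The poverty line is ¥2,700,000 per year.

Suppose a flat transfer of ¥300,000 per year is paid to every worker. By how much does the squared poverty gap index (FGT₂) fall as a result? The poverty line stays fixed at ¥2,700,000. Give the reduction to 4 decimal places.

0.0474

Before: below the line — ¥550,000, ¥1,000,000, ¥1,050,000, ¥2,200,000, ¥2,300,000, ¥2,450,000; squared poverty gap index (FGT₂) = 0.146879.
After the ¥300,000 transfer: below the line — ¥850,000, ¥1,300,000, ¥1,350,000, ¥2,500,000, ¥2,600,000; squared poverty gap index (FGT₂) = 0.099520.
Reduction = 0.146879 − 0.099520 = 0.0474.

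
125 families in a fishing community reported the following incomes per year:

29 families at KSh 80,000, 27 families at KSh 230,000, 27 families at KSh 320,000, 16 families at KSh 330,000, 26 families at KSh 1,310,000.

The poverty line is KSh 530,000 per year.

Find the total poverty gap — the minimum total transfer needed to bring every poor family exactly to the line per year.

KSh 30,020,000

Below z: 29×KSh 80,000, 27×KSh 230,000, 27×KSh 320,000, 16×KSh 330,000 (q = 99 of N = 125).
Individual gaps: 29×(530000−80000) = 13050000; 27×(530000−230000) = 8100000; 27×(530000−320000) = 5670000; 16×(530000−330000) = 3200000.
Aggregate gap = KSh 30,020,000.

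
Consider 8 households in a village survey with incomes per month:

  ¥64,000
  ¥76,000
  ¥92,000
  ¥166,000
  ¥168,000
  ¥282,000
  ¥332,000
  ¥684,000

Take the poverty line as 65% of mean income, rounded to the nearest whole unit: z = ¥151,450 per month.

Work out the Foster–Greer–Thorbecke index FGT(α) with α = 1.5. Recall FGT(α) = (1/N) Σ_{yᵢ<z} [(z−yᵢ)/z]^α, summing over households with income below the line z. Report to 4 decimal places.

0.1295

Poor units: ¥64,000, ¥76,000, ¥92,000 (q = 3 of N = 8).
Gap ratios (z−y)/z: (151450−64000)/151450 = 0.5774; (151450−76000)/151450 = 0.4982; (151450−92000)/151450 = 0.3925.
Raised to α = 1.5: 0.43877; 0.35163; 0.24594.
Sum = 1.036335; FGT(1.5) = 1.036335 / 8 = 0.1295.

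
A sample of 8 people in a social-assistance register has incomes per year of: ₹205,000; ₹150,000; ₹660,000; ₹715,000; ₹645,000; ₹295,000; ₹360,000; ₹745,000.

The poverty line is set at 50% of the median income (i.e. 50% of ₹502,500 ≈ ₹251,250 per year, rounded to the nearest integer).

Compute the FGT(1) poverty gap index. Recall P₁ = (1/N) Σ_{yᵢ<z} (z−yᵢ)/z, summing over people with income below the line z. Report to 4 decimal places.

0.0734

Below the line: ₹150,000, ₹205,000 (q = 2 of N = 8).
Gap ratios (z−y)/z: (251250−150000)/251250 = 0.4030; (251250−205000)/251250 = 0.1841.
Sum of shortfalls = 0.587065; P₁ averages over all N: 0.587065 / 8 = 0.0734.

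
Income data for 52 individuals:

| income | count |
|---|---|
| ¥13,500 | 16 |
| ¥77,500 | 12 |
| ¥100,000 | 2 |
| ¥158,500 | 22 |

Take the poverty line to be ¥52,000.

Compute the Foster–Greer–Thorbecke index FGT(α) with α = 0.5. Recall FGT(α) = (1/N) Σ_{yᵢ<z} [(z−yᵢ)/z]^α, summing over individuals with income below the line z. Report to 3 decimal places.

0.265

Below the line: 16×¥13,500 (q = 16 of N = 52).
Relative gaps: (52000−13500)/52000 = 0.7404 (×16).
Raised to α = 0.5: 0.86046 (×16).
Sum = 13.767297; FGT(0.5) = 13.767297 / 52 = 0.265.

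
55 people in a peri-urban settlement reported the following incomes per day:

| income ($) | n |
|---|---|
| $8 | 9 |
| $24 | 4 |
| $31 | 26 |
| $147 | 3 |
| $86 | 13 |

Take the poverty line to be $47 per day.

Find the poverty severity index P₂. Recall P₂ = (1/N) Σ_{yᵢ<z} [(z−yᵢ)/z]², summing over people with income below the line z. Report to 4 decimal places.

Incomes under z: 9×$8, 4×$24, 26×$31 (q = 39 of N = 55).
Normalized shortfalls: (47−8)/47 = 0.8298 (×9); (47−24)/47 = 0.4894 (×4); (47−31)/47 = 0.3404 (×26).
Squared: 0.6885 (×9); 0.2395 (×4); 0.1159 (×26).
Sum = 10.167949; P₂ = 10.167949 / 55 = 0.1849.

0.1849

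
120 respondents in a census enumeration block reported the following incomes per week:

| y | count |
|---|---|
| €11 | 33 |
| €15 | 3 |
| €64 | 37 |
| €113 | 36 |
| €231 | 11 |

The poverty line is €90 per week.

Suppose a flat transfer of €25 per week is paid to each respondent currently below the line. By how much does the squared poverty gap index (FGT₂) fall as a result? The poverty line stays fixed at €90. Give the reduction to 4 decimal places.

0.1482

Before: below the line — 33×€11, 3×€15, 37×€64; squared poverty gap index (FGT₂) = 0.254979.
After the €25 transfer: below the line — 33×€36, 3×€40, 37×€89; squared poverty gap index (FGT₂) = 0.106754.
Reduction = 0.254979 − 0.106754 = 0.1482.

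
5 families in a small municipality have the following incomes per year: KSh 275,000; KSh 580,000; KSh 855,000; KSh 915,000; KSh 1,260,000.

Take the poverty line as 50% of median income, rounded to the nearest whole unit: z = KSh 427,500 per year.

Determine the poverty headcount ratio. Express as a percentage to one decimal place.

1 of the 5 families have income below KSh 427,500.
H = 1/5 = 20.0%.

20.0%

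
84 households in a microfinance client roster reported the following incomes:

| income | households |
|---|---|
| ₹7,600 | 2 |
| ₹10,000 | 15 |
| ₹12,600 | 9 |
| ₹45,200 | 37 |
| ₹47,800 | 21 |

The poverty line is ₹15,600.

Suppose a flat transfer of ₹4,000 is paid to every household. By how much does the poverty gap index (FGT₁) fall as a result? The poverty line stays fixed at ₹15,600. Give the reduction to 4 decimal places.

Before: below the line — 2×₹7,600, 15×₹10,000, 9×₹12,600; poverty gap index (FGT₁) = 0.096917.
After the ₹4,000 transfer: below the line — 2×₹11,600, 15×₹14,000; poverty gap index (FGT₁) = 0.024420.
Reduction = 0.096917 − 0.024420 = 0.0725.

0.0725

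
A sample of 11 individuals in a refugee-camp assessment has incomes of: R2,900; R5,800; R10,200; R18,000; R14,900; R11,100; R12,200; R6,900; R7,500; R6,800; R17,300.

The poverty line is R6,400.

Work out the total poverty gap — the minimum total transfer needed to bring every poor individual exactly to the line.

R4,100

Incomes under z: R2,900, R5,800 (q = 2 of N = 11).
Individual gaps: 6400−2900 = 3500; 6400−5800 = 600.
Aggregate gap = R4,100.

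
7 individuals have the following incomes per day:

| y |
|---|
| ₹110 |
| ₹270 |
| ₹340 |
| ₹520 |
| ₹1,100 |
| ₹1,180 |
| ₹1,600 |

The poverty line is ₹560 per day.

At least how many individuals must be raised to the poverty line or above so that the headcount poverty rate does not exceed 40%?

4 of the 7 individuals are poor, so H = 4/7 = 0.571.
A headcount ratio of at most 40% allows at most ⌊0.40 × 7⌋ = 2 poor individuals.
So at least 4 − 2 = 2 must be lifted.

2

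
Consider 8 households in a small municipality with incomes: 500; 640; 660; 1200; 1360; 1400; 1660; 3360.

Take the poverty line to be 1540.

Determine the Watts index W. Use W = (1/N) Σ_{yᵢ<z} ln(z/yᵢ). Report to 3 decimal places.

Below z: 500, 640, 660, 1200, 1360, 1400 (q = 6 of N = 8).
Log shortfalls: ln(1540/500) = 1.1249; ln(1540/640) = 0.8781; ln(1540/660) = 0.8473; ln(1540/1200) = 0.2495; ln(1540/1360) = 0.1243; ln(1540/1400) = 0.0953.
W = 3.319366 / 8 = 0.415.

0.415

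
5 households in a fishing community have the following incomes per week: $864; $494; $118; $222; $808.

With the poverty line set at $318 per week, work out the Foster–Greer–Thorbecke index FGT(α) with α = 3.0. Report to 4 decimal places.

0.0553

Below the line: $118, $222 (q = 2 of N = 5).
Shortfall ratios: (318−118)/318 = 0.6289; (318−222)/318 = 0.3019.
Raised to α = 3.0: 0.24878; 0.02751.
Sum = 0.276289; FGT(3.0) = 0.276289 / 5 = 0.0553.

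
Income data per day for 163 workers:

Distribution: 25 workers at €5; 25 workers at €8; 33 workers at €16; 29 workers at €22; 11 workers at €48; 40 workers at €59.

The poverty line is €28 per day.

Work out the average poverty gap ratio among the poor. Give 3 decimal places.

Below the line: 25×€5, 25×€8, 33×€16, 29×€22 (q = 112 of N = 163).
Shortfall ratios (z−y)/z: 0.8214 (×25), 0.7143 (×25), 0.4286 (×33), 0.2143 (×29); sum = 58.750000.
I averages over the q = 112 poor units only: 58.750000 / 112 = 0.525.

0.525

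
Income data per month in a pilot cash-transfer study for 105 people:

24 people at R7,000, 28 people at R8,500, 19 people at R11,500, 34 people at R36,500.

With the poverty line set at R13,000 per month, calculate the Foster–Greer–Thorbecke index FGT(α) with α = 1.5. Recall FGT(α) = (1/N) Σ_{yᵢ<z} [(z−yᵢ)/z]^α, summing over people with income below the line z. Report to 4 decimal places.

Poor units: 24×R7,000, 28×R8,500, 19×R11,500 (q = 71 of N = 105).
Shortfall ratios: (13000−7000)/13000 = 0.4615 (×24); (13000−8500)/13000 = 0.3462 (×28); (13000−11500)/13000 = 0.1154 (×19).
Raised to α = 1.5: 0.31355 (×24); 0.20366 (×28); 0.03919 (×19).
Sum = 13.972431; FGT(1.5) = 13.972431 / 105 = 0.1331.

0.1331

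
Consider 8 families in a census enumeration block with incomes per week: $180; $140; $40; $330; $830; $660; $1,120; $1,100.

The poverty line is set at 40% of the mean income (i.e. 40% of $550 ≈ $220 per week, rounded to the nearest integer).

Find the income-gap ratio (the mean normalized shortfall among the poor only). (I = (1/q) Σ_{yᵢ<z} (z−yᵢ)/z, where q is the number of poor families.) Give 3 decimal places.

0.455

Below z: $40, $140, $180 (q = 3 of N = 8).
Relative gaps: 0.8182, 0.3636, 0.1818; sum = 1.363636.
I averages over the q = 3 poor units only: 1.363636 / 3 = 0.455.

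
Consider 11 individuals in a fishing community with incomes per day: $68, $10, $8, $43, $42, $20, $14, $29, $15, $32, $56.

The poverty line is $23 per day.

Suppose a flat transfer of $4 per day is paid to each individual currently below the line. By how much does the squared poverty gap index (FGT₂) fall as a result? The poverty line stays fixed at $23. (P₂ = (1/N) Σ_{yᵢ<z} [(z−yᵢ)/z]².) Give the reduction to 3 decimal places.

0.052

Before: below the line — $8, $10, $14, $15, $20; squared poverty gap index (FGT₂) = 0.09417.
After the $4 transfer: below the line — $12, $14, $18, $19; squared poverty gap index (FGT₂) = 0.04176.
Reduction = 0.09417 − 0.04176 = 0.052.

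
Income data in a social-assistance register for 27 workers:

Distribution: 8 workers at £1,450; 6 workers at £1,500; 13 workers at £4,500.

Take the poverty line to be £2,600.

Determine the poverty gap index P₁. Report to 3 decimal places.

Below the line: 8×£1,450, 6×£1,500 (q = 14 of N = 27).
Shortfall ratios: (2600−1450)/2600 = 0.4423 (×8); (2600−1500)/2600 = 0.4231 (×6).
Σ = 6.076923. Dividing by the full population N = 27 gives P₁ = 0.225.

0.225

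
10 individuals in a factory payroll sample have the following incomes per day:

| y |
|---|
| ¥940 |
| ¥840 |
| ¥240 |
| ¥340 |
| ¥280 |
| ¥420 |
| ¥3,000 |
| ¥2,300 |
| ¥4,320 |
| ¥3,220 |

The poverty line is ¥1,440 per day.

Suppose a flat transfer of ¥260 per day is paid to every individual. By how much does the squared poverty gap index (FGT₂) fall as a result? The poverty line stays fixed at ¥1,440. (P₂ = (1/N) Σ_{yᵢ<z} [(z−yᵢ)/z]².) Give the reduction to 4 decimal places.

Before: below the line — ¥240, ¥280, ¥340, ¥420, ¥840, ¥940; squared poverty gap index (FGT₂) = 0.272280.
After the ¥260 transfer: below the line — ¥500, ¥540, ¥600, ¥680, ¥1,100, ¥1,200; squared poverty gap index (FGT₂) = 0.151910.
Reduction = 0.272280 − 0.151910 = 0.1204.

0.1204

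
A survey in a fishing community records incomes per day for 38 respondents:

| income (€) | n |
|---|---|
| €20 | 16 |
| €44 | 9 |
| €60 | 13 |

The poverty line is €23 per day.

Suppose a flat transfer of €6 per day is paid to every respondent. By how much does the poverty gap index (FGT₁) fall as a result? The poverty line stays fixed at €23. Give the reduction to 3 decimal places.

0.055

Before: below the line — 16×€20; poverty gap index (FGT₁) = 0.05492.
After the €6 transfer: below the line — none; poverty gap index (FGT₁) = 0.00000.
Reduction = 0.05492 − 0.00000 = 0.055.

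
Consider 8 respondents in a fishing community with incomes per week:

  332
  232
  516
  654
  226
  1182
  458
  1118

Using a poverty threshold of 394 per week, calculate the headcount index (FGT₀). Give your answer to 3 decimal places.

3 of the 8 respondents have income below 394.
H = 3/8 = 0.375.

0.375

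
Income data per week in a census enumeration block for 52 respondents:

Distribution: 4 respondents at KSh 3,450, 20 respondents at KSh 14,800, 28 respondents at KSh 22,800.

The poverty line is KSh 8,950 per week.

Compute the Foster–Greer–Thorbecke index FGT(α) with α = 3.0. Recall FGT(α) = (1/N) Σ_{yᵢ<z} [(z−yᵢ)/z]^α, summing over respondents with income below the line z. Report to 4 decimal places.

0.0179

Incomes under z: 4×KSh 3,450 (q = 4 of N = 52).
Relative gaps: (8950−3450)/8950 = 0.6145 (×4).
Raised to α = 3.0: 0.23207 (×4).
Sum = 0.928280; FGT(3.0) = 0.928280 / 52 = 0.0179.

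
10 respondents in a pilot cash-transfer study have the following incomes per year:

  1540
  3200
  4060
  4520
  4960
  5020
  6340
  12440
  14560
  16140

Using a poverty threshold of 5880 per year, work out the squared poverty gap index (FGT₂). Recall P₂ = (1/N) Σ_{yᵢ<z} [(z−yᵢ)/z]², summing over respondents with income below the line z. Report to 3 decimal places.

Below the line: 1540, 3200, 4060, 4520, 4960, 5020 (q = 6 of N = 10).
Relative gaps: (5880−1540)/5880 = 0.7381; (5880−3200)/5880 = 0.4558; (5880−4060)/5880 = 0.3095; (5880−4520)/5880 = 0.2313; (5880−4960)/5880 = 0.1565; (5880−5020)/5880 = 0.1463.
Squared: 0.5448; 0.2077; 0.0958; 0.0535; 0.0245; 0.0214.
Sum = 0.947695; P₂ = 0.947695 / 10 = 0.095.

0.095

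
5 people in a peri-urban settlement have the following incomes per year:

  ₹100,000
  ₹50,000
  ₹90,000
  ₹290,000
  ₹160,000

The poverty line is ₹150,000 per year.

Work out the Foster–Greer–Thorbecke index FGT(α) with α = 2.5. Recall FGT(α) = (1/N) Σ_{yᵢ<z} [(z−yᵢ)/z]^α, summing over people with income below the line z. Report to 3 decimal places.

Poor units: ₹50,000, ₹90,000, ₹100,000 (q = 3 of N = 5).
Normalized shortfalls: (150000−50000)/150000 = 0.6667; (150000−90000)/150000 = 0.4000; (150000−100000)/150000 = 0.3333.
Raised to α = 2.5: 0.36289; 0.10119; 0.06415.
Sum = 0.528230; FGT(2.5) = 0.528230 / 5 = 0.106.

0.106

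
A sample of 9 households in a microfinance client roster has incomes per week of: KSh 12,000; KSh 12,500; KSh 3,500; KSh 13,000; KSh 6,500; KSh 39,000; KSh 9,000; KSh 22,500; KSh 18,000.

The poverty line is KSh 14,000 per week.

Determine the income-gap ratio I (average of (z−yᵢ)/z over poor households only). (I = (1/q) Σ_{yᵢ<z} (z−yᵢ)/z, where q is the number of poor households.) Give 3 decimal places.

0.327

Below the line: KSh 3,500, KSh 6,500, KSh 9,000, KSh 12,000, KSh 12,500, KSh 13,000 (q = 6 of N = 9).
Shortfall ratios (z−y)/z: 0.7500, 0.5357, 0.3571, 0.1429, 0.1071, 0.0714; sum = 1.964286.
The income-gap ratio divides by q (the poor only): 1.964286 / 6 = 0.327.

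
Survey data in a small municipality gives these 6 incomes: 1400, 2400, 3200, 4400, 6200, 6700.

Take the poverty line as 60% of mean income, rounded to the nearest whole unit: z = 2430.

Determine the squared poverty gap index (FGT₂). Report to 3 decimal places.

Below z: 1400, 2400 (q = 2 of N = 6).
Shortfall ratios: (2430−1400)/2430 = 0.4239; (2430−2400)/2430 = 0.0123.
Squared: 0.1797; 0.0002.
Sum = 0.179817; P₂ = 0.179817 / 6 = 0.030.

0.030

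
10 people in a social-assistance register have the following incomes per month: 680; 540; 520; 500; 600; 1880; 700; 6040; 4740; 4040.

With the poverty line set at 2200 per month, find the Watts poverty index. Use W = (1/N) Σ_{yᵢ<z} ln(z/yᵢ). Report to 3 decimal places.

Poor units: 500, 520, 540, 600, 680, 700, 1880 (q = 7 of N = 10).
Log shortfalls: ln(2200/500) = 1.4816; ln(2200/520) = 1.4424; ln(2200/540) = 1.4046; ln(2200/600) = 1.2993; ln(2200/680) = 1.1741; ln(2200/700) = 1.1451; ln(2200/1880) = 0.1572.
W = 8.104353 / 10 = 0.810.

0.810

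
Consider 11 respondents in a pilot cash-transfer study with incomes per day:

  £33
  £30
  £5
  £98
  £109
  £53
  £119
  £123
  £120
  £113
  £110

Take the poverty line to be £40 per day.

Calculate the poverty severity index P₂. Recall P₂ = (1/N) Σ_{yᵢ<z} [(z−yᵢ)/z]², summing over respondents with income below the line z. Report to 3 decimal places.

Below the line: £5, £30, £33 (q = 3 of N = 11).
Shortfall ratios: (40−5)/40 = 0.8750; (40−30)/40 = 0.2500; (40−33)/40 = 0.1750.
Squared: 0.7656; 0.0625; 0.0306.
Sum = 0.858750; P₂ = 0.858750 / 11 = 0.078.

0.078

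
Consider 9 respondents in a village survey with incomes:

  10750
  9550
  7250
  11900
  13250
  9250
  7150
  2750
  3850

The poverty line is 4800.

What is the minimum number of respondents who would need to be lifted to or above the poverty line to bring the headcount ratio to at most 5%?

2

2 of the 9 respondents are poor, so H = 2/9 = 0.222.
A headcount ratio of at most 5% allows at most ⌊0.05 × 9⌋ = 0 poor respondents.
So at least 2 − 0 = 2 must be lifted.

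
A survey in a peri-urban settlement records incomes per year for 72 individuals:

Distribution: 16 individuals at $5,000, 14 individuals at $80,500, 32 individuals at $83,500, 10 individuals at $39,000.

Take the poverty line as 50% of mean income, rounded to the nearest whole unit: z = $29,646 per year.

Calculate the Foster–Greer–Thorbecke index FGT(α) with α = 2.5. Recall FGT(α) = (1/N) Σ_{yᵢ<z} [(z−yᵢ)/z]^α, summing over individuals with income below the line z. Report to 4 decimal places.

0.1400

Poor units: 16×$5,000 (q = 16 of N = 72).
Normalized shortfalls: (29646−5000)/29646 = 0.8313 (×16).
Raised to α = 2.5: 0.63016 (×16).
Sum = 10.082560; FGT(2.5) = 10.082560 / 72 = 0.1400.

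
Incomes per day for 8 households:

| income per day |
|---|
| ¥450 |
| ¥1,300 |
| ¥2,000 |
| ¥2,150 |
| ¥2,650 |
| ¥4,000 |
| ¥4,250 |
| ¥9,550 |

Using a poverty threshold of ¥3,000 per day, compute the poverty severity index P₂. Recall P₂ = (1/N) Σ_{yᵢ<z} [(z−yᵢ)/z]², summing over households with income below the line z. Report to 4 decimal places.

Poor units: ¥450, ¥1,300, ¥2,000, ¥2,150, ¥2,650 (q = 5 of N = 8).
Shortfall ratios: (3000−450)/3000 = 0.8500; (3000−1300)/3000 = 0.5667; (3000−2000)/3000 = 0.3333; (3000−2150)/3000 = 0.2833; (3000−2650)/3000 = 0.1167.
Squared: 0.7225; 0.3211; 0.1111; 0.0803; 0.0136.
Sum = 1.248611; P₂ = 1.248611 / 8 = 0.1561.

0.1561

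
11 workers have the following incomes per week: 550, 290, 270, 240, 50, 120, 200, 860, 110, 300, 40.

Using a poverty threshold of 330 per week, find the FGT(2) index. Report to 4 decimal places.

0.2388

Below z: 40, 50, 110, 120, 200, 240, 270, 290, 300 (q = 9 of N = 11).
Shortfall ratios: (330−40)/330 = 0.8788; (330−50)/330 = 0.8485; (330−110)/330 = 0.6667; (330−120)/330 = 0.6364; (330−200)/330 = 0.3939; (330−240)/330 = 0.2727; (330−270)/330 = 0.1818; (330−290)/330 = 0.1212; (330−300)/330 = 0.0909.
Squared: 0.7723; 0.7199; 0.4444; 0.4050; 0.1552; 0.0744; 0.0331; 0.0147; 0.0083.
Sum = 2.627181; P₂ = 2.627181 / 11 = 0.2388.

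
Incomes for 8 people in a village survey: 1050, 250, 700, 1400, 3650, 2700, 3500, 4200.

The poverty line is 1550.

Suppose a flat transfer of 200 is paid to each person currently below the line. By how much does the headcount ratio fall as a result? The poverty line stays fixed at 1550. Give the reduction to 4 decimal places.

0.1250

Before: below the line — 250, 700, 1050, 1400; headcount ratio = 0.500000.
After the 200 transfer: below the line — 450, 900, 1250; headcount ratio = 0.375000.
Reduction = 0.500000 − 0.375000 = 0.1250.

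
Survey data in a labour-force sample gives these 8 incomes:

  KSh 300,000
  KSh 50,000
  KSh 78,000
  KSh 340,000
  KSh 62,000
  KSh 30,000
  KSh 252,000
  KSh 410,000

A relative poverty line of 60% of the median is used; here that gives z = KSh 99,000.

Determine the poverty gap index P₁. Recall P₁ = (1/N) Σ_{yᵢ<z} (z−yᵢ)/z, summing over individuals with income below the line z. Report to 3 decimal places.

0.222

Incomes under z: KSh 30,000, KSh 50,000, KSh 62,000, KSh 78,000 (q = 4 of N = 8).
Normalized shortfalls: (99000−30000)/99000 = 0.6970; (99000−50000)/99000 = 0.4949; (99000−62000)/99000 = 0.3737; (99000−78000)/99000 = 0.2121.
Σ = 1.777778. Dividing by the full population N = 8 gives P₁ = 0.222.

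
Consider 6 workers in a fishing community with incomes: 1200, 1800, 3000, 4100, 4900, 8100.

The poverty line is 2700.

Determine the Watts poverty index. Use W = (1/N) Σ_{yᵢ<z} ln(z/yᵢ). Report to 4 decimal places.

Incomes under z: 1200, 1800 (q = 2 of N = 6).
ln(z/y) terms: ln(2700/1200) = 0.8109; ln(2700/1800) = 0.4055.
W = 1.216395 / 6 = 0.2027.

0.2027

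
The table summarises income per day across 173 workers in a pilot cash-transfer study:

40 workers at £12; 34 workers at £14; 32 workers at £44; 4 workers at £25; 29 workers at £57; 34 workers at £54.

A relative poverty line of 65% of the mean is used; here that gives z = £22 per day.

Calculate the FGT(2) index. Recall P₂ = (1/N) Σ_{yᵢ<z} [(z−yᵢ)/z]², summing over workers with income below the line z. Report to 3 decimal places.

Below z: 40×£12, 34×£14 (q = 74 of N = 173).
Relative gaps: (22−12)/22 = 0.4545 (×40); (22−14)/22 = 0.3636 (×34).
Squared: 0.2066 (×40); 0.1322 (×34).
Sum = 12.760331; P₂ = 12.760331 / 173 = 0.074.

0.074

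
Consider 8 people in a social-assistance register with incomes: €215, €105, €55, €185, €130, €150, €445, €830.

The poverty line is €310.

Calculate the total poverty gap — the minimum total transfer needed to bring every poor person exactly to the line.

Below the line: €55, €105, €130, €150, €185, €215 (q = 6 of N = 8).
Individual gaps: 310−55 = 255; 310−105 = 205; 310−130 = 180; 310−150 = 160; 310−185 = 125; 310−215 = 95.
Aggregate gap = €1,020.

€1,020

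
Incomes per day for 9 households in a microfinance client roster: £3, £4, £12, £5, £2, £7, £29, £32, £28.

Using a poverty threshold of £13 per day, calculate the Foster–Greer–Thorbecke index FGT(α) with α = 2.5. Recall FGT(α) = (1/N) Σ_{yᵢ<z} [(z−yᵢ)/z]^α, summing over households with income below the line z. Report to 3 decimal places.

Poor units: £2, £3, £4, £5, £7, £12 (q = 6 of N = 9).
Shortfall ratios: (13−2)/13 = 0.8462; (13−3)/13 = 0.7692; (13−4)/13 = 0.6923; (13−5)/13 = 0.6154; (13−7)/13 = 0.4615; (13−12)/13 = 0.0769.
Raised to α = 2.5: 0.65860; 0.51897; 0.39879; 0.29708; 0.14472; 0.00164.
Sum = 2.019799; FGT(2.5) = 2.019799 / 9 = 0.224.

0.224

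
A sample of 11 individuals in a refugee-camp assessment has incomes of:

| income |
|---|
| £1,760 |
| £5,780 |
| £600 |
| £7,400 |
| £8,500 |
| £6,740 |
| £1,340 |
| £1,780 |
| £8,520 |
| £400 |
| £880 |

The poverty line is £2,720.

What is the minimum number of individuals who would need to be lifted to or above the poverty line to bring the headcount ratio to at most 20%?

4

6 of the 11 individuals are poor, so H = 6/11 = 0.545.
A headcount ratio of at most 20% allows at most ⌊0.20 × 11⌋ = 2 poor individuals.
So at least 6 − 2 = 4 must be lifted.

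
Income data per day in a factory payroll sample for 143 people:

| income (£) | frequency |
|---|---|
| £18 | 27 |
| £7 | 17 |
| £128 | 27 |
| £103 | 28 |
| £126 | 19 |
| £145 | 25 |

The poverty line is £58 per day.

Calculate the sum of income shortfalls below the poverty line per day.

£1,947

Incomes under z: 17×£7, 27×£18 (q = 44 of N = 143).
Individual gaps: 17×(58−7) = 867; 27×(58−18) = 1080.
Aggregate gap = £1,947.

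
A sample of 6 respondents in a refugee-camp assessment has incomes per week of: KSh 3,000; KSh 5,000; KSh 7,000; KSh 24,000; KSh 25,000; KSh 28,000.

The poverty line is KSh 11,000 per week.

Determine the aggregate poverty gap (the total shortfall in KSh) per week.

KSh 18,000

Below the line: KSh 3,000, KSh 5,000, KSh 7,000 (q = 3 of N = 6).
Individual gaps: 11000−3000 = 8000; 11000−5000 = 6000; 11000−7000 = 4000.
Aggregate gap = KSh 18,000.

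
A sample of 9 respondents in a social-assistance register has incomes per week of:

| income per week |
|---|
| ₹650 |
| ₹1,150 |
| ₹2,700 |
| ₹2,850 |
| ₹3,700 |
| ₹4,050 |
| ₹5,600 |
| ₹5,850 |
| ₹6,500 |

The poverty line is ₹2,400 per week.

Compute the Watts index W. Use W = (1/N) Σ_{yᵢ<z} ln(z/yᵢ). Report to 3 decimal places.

Poor units: ₹650, ₹1,150 (q = 2 of N = 9).
ln(z/y) terms: ln(2400/650) = 1.3063; ln(2400/1150) = 0.7357.
W = 2.041958 / 9 = 0.227.

0.227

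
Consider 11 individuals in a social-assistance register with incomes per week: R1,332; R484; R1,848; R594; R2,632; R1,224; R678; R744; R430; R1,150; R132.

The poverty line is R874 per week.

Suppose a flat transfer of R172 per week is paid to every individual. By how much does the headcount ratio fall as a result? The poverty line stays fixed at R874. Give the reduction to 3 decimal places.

Before: below the line — R132, R430, R484, R594, R678, R744; headcount ratio = 0.54545.
After the R172 transfer: below the line — R304, R602, R656, R766, R850; headcount ratio = 0.45455.
Reduction = 0.54545 − 0.45455 = 0.091.

0.091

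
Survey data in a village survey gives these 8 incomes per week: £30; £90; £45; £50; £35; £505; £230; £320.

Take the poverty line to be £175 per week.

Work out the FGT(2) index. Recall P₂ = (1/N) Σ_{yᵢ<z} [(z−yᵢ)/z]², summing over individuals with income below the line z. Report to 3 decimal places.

0.328

Below the line: £30, £35, £45, £50, £90 (q = 5 of N = 8).
Gap ratios (z−y)/z: (175−30)/175 = 0.8286; (175−35)/175 = 0.8000; (175−45)/175 = 0.7429; (175−50)/175 = 0.7143; (175−90)/175 = 0.4857.
Squared: 0.6865; 0.6400; 0.5518; 0.5102; 0.2359.
Sum = 2.624490; P₂ = 2.624490 / 8 = 0.328.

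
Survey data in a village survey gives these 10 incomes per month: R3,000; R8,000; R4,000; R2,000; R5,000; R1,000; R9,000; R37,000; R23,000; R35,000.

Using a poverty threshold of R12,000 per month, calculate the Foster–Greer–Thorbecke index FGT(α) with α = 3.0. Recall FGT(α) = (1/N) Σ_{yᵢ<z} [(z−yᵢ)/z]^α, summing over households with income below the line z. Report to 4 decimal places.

0.2318

Poor units: R1,000, R2,000, R3,000, R4,000, R5,000, R8,000, R9,000 (q = 7 of N = 10).
Normalized shortfalls: (12000−1000)/12000 = 0.9167; (12000−2000)/12000 = 0.8333; (12000−3000)/12000 = 0.7500; (12000−4000)/12000 = 0.6667; (12000−5000)/12000 = 0.5833; (12000−8000)/12000 = 0.3333; (12000−9000)/12000 = 0.2500.
Raised to α = 3.0: 0.77025; 0.57870; 0.42188; 0.29630; 0.19850; 0.03704; 0.01562.
Sum = 2.318287; FGT(3.0) = 2.318287 / 10 = 0.2318.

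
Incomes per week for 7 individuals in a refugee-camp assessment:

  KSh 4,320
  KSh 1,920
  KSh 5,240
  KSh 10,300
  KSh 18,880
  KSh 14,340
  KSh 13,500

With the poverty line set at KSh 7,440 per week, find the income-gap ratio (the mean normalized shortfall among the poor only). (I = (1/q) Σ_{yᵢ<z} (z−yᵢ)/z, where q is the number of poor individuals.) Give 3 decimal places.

Poor units: KSh 1,920, KSh 4,320, KSh 5,240 (q = 3 of N = 7).
Shortfall ratios (z−y)/z: 0.7419, 0.4194, 0.2957; sum = 1.456989.
I averages over the q = 3 poor units only: 1.456989 / 3 = 0.486.

0.486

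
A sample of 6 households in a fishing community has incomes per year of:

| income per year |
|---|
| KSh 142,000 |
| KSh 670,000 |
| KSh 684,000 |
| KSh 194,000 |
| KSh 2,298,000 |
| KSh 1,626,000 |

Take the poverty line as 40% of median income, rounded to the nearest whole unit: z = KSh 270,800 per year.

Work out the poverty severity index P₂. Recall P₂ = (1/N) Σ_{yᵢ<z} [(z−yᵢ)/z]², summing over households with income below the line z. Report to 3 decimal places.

0.051

Incomes under z: KSh 142,000, KSh 194,000 (q = 2 of N = 6).
Normalized shortfalls: (270800−142000)/270800 = 0.4756; (270800−194000)/270800 = 0.2836.
Squared: 0.2262; 0.0804.
Sum = 0.306653; P₂ = 0.306653 / 6 = 0.051.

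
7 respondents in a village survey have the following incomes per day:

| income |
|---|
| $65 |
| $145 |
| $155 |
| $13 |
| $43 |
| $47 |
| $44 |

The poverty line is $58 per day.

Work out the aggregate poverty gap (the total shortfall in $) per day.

$85

Poor units: $13, $43, $44, $47 (q = 4 of N = 7).
Individual gaps: 58−13 = 45; 58−43 = 15; 58−44 = 14; 58−47 = 11.
Aggregate gap = $85.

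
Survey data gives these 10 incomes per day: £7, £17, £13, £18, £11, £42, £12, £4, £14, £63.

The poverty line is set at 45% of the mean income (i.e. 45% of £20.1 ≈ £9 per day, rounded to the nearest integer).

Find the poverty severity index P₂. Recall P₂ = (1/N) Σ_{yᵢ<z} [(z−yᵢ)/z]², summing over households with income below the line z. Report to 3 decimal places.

Below the line: £4, £7 (q = 2 of N = 10).
Relative gaps: (9−4)/9 = 0.5556; (9−7)/9 = 0.2222.
Squared: 0.3086; 0.0494.
Sum = 0.358025; P₂ = 0.358025 / 10 = 0.036.

0.036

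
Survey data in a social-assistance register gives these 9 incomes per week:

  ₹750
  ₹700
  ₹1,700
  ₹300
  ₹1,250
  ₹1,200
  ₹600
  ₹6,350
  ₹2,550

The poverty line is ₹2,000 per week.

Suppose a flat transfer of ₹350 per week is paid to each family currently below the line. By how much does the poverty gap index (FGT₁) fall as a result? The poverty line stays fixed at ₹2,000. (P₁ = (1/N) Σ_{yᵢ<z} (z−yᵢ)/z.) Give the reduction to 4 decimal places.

0.1333

Before: below the line — ₹300, ₹600, ₹700, ₹750, ₹1,200, ₹1,250, ₹1,700; poverty gap index (FGT₁) = 0.416667.
After the ₹350 transfer: below the line — ₹650, ₹950, ₹1,050, ₹1,100, ₹1,550, ₹1,600; poverty gap index (FGT₁) = 0.283333.
Reduction = 0.416667 − 0.283333 = 0.1333.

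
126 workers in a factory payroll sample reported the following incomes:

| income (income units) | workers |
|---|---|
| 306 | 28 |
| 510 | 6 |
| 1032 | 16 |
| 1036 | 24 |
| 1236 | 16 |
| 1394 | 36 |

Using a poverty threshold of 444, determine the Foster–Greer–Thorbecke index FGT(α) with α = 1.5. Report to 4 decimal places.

0.0385

Incomes under z: 28×306 (q = 28 of N = 126).
Shortfall ratios: (444−306)/444 = 0.3108 (×28).
Raised to α = 1.5: 0.17328 (×28).
Sum = 4.851792; FGT(1.5) = 4.851792 / 126 = 0.0385.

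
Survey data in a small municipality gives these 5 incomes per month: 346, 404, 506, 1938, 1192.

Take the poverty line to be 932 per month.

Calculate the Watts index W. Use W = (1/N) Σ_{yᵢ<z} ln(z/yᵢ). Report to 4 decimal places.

0.4875

Poor units: 346, 404, 506 (q = 3 of N = 5).
Log shortfalls: ln(932/346) = 0.9909; ln(932/404) = 0.8359; ln(932/506) = 0.6108.
W = 2.437608 / 5 = 0.4875.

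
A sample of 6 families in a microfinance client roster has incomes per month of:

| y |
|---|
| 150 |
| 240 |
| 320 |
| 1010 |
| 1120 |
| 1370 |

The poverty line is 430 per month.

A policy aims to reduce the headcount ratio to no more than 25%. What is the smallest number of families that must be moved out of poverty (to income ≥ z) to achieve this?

2

3 of the 6 families are poor, so H = 3/6 = 0.500.
A headcount ratio of at most 25% allows at most ⌊0.25 × 6⌋ = 1 poor families.
So at least 3 − 1 = 2 must be lifted.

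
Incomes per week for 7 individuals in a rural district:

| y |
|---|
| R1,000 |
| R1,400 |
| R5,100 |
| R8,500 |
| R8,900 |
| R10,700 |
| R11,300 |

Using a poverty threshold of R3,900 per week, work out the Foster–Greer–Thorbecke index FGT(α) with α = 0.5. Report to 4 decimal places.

0.2376

Incomes under z: R1,000, R1,400 (q = 2 of N = 7).
Gap ratios (z−y)/z: (3900−1000)/3900 = 0.7436; (3900−1400)/3900 = 0.6410.
Raised to α = 0.5: 0.86232; 0.80064.
Sum = 1.662957; FGT(0.5) = 1.662957 / 7 = 0.2376.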